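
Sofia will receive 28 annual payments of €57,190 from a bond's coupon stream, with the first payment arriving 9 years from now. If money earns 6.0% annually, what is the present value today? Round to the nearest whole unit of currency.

Value one period before first payment (t=8): 57190 × [1 − (1+0.06)^(−28)] / 0.06 = 57190 × 13.406164 = 766,698.5353
Discount back 8 years: 766,698.5353 × (1+0.06)^(−8) = 766,698.5353 × 0.627412 = 481,036.1461

€481,036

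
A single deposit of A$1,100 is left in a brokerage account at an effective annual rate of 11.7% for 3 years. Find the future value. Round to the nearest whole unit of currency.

A$1,533

FV = PV·(1+i)^n = 1,100 × 1.393669 = 1,533.0355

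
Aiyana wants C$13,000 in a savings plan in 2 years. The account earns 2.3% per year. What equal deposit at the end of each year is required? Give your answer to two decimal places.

PMT = 13000 / ( [(1+0.023)^2 − 1] / 0.023 ) = 13000 / 2.023000 = 6,426.0999

C$6,426.10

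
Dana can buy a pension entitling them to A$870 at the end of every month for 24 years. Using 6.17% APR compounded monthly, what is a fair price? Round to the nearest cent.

With 12 periods per year: i = 0.00514167, n = 288.
Annuity factor a(288|0.00514167) = 150.083585; PV = 870 × 150.083585 = 130,572.7193

A$130,572.72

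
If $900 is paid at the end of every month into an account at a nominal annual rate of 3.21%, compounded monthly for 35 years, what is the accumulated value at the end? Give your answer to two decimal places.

Periodic rate i = 0.0321/12 = 0.002675; n = 35 × 12 = 420 periods.
FV = 900 × [(1+0.002675)^420 − 1] / 0.002675 = 900 × 774.201878 = 696,781.6905

$696,781.69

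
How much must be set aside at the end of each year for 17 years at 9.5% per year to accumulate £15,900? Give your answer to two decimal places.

FV-annuity factor = 38.713500; PMT = 15900 / 38.713500 = 410.7094

£410.71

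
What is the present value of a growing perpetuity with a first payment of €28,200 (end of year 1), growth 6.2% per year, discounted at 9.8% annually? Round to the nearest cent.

€783,333.33

PV = D₁/(r − g) = 28200/(0.098 − 0.062) = 783,333.3333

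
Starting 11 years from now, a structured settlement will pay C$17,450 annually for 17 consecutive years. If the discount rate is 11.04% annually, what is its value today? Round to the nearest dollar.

C$46,115

Value one period before first payment (t=10): 17450 × [1 − (1+0.1104)^(−17)] / 0.1104 = 17450 × 7.530826 = 131,412.9171
PV₀ = 131,412.9171 / (1+0.1104)^10 = 131,412.9171 / 2.849670 = 46,115.1393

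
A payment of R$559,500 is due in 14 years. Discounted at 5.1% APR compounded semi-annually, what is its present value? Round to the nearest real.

R$276,440

Periodic rate i = 0.051/2 = 0.0255; n = 14 × 2 = 28 periods.
PV = FV·(1+i)^(−n) = 559,500 × 0.494085 = 276,440.3786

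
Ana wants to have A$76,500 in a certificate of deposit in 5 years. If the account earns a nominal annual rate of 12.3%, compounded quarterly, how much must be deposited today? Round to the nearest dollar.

A$41,744

With 4 periods per year: i = 0.03075, n = 20.
PV = FV·(1+i)^(−n) = 76,500 × 0.545674 = 41,744.0484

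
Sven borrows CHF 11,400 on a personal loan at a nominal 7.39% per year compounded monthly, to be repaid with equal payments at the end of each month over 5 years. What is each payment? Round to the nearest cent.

CHF 227.84

With 12 periods per year: i = 0.00615833, n = 60.
Annuity-PV factor = 50.035731; PMT = 11400 / 50.035731 = 227.8372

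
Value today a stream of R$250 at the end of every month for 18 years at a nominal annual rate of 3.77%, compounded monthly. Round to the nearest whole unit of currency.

R$39,162

Periodic rate i = 0.0377/12 = 0.00314167; n = 18 × 12 = 216 periods.
PV = PMT · [1 − (1+i)^(−n)] / i = 250 · 156.647203 = 39,161.8008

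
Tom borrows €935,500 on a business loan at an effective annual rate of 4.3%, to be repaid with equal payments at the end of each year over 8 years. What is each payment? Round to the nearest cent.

€140,674.19

PMT = 935500 / ( [1 − (1+0.043)^(−8)] / 0.043 ) = 935500 / 6.650118 = 140,674.1917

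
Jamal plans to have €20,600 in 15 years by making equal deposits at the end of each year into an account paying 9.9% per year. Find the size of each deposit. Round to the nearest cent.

€653.52

FV-annuity factor = 31.521684; PMT = 20600 / 31.521684 = 653.5184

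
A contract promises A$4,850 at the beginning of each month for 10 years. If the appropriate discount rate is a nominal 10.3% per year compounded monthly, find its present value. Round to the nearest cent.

A$365,544.57

i = 0.103/12 = 0.00858333 per month; n = 10·12 = 120.
Annuity factor a(120|0.00858333) × (1+i) = 75.370015; PV = 4850 × 75.370015 = 365,544.5741
(Beginning-of-period payments → annuity-due factor ×(1+i).)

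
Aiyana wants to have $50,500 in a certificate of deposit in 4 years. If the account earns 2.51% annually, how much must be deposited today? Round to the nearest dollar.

$45,733

Discount factor = (1+0.0251)^(−4) = 0.905597; PV = 50,500 × 0.905597 = 45,732.6581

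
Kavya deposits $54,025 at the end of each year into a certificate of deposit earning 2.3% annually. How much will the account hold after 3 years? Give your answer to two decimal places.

Accumulation factor s(3|0.023) = 3.069529; FV = 54025 × 3.069529 = 165,831.3042

$165,831.30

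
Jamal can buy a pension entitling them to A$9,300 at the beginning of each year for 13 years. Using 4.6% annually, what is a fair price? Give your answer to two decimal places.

PV = 9300 × [1 − (1+0.046)^(−13)] / 0.046 × (1+i) = 9300 × 10.066641 = 93,619.7569
(annuity-due: payments at period start, so ×(1+i).)

A$93,619.76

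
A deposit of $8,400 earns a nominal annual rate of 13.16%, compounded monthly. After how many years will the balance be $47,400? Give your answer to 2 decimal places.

Periodic rate i = 0.1316/12 = 0.0109667.
(1+i)^n = 47400/8400 = 5.64286, so n = ln 5.64286 / ln 1.01097 = 158.6500 months
= 158.6500/12 years

13.22 years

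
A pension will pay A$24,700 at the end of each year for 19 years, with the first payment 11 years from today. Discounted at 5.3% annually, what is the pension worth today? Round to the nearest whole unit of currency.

A$173,828

Value one period before first payment (t=10): 24700 × [1 − (1+0.053)^(−19)] / 0.053 = 24700 × 11.795227 = 291,342.1099
PV₀ = 291,342.1099 / (1+0.053)^10 = 291,342.1099 / 1.676037 = 173,827.9263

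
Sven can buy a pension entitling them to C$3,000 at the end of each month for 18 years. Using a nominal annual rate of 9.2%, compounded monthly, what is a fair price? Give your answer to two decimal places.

C$316,130.65

i = 0.092/12 = 0.00766667 per month; n = 18·12 = 216.
Annuity factor a(216|0.00766667) = 105.376884; PV = 3000 × 105.376884 = 316,130.6520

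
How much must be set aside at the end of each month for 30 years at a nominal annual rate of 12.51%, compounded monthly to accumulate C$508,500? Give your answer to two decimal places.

C$129.84

With 12 periods per year: i = 0.010425, n = 360.
FV-annuity factor = 3916.380679; PMT = 508500 / 3916.380679 = 129.8393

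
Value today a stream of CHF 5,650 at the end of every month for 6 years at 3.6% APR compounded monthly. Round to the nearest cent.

i = 0.036/12 = 0.003 per month; n = 6·12 = 72.
PV = 5650 × [1 − (1+0.003)^(−72)] / 0.003 = 5650 × 64.668040 = 365,374.4236

CHF 365,374.42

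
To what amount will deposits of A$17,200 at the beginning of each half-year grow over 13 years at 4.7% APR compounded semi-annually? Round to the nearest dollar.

A$621,238

With 2 periods per year: i = 0.0235, n = 26.
FV = 17200 × [(1+0.0235)^26 − 1] / 0.0235 × (1+i) = 17200 × 36.118494 = 621,238.1023
Payments are at the start of each period, so multiply by (1+i).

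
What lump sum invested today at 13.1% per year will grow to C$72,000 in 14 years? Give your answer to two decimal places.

PV = 72,000 / (1 + 0.131)^14 = 72,000 / 5.603721 = 12,848.6065

C$12,848.61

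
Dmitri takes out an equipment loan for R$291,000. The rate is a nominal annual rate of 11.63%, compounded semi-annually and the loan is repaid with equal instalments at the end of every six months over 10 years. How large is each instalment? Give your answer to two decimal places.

R$24,991.01

Periodic rate i = 0.1163/2 = 0.05815; n = 10 × 2 = 20 periods.
Annuity-PV factor = 11.644187; PMT = 291000 / 11.644187 = 24,991.0098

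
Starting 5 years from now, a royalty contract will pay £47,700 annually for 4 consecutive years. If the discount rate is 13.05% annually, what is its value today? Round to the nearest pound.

£86,775

PV at t=4 (ordinary 4-year annuity): 47700 × a(4|0.1305) = 47700 × 2.971384 = 141,735.0097
PV₀ = 141,735.0097 / (1+0.1305)^4 = 141,735.0097 / 1.633361 = 86,775.0497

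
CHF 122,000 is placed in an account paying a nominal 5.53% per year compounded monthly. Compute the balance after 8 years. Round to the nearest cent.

CHF 189,692.59

Periodic rate i = 0.0553/12 = 0.00460833; n = 8 × 12 = 96 periods.
122,000 × (1+0.00460833)^96 = 122,000 × 1.554857 = 189,692.5877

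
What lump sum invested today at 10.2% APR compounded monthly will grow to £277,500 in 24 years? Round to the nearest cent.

Periodic rate i = 0.102/12 = 0.0085; n = 24 × 12 = 288 periods.
PV = FV·(1+i)^(−n) = 277,500 × 0.087366 = 24,243.9318

£24,243.93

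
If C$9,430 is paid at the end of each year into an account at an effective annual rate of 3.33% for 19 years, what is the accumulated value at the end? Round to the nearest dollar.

C$244,496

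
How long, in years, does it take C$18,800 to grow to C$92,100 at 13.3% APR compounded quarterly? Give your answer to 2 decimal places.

Periodic rate i = 0.133/4 = 0.03325.
(1+i)^n = 92100/18800 = 4.89894, so n = ln 4.89894 / ln 1.03325 = 48.5802 quarters
= 48.5802/4 years

12.15 years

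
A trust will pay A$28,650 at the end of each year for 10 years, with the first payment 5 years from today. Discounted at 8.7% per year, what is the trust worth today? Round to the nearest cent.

A$133,456.22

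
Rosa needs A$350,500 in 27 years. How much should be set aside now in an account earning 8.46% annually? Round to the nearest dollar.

A$39,121

PV = 350,500 / (1 + 0.0846)^27 = 350,500 / 8.959406 = 39,120.8984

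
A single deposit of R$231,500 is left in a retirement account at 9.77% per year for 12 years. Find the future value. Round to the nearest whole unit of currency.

FV = PV·(1+i)^n = 231,500 × 3.060582 = 708,524.6526

R$708,525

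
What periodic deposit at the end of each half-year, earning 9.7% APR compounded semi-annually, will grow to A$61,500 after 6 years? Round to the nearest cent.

A$3,897.44

With 2 periods per year: i = 0.0485, n = 12.
PMT = 61500 / ( [(1+0.0485)^12 − 1] / 0.0485 ) = 61500 / 15.779607 = 3,897.4354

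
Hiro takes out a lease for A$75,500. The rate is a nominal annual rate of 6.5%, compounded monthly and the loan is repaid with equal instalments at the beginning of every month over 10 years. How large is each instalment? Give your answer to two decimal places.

A$852.67

With 12 periods per year: i = 0.00541667, n = 120.
Annuity-PV factor × (1+i) = 88.545537; PMT = 75500 / 88.545537 = 852.6686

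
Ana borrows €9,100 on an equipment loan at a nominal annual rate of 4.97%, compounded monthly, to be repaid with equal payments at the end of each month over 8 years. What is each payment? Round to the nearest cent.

€115.08

With 12 periods per year: i = 0.00414167, n = 96.
PMT = 9100 / ( [1 − (1+0.00414167)^(−96)] / 0.00414167 ) = 9100 / 79.078625 = 115.0753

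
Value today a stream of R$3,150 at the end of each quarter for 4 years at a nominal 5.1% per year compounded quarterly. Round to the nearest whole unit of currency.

i = 0.051/4 = 0.01275 per quarter; n = 4·4 = 16.
Annuity factor a(16|0.01275) = 14.391009; PV = 3150 × 14.391009 = 45,331.6798

R$45,332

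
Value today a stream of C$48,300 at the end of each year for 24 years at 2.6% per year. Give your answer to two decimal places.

C$854,377.73

PV = 48300 × [1 − (1+0.026)^(−24)] / 0.026 = 48300 × 17.688980 = 854,377.7259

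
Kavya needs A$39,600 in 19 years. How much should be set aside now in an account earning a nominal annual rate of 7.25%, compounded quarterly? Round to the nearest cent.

i = 0.0725/4 = 0.018125 per quarter; n = 19·4 = 76.
Discount factor = (1+0.018125)^(−76) = 0.255338; PV = 39,600 × 0.255338 = 10,111.4039

A$10,111.40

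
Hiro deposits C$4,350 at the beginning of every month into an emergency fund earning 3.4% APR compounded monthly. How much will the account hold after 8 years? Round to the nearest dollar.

Periodic rate i = 0.034/12 = 0.00283333; n = 8 × 12 = 96 periods.
FV = PMT · [(1+i)^n − 1] / i × (1+i) = 4350 · 110.458765 = 480,495.6285
Payments are at the start of each period, so multiply by (1+i).

C$480,496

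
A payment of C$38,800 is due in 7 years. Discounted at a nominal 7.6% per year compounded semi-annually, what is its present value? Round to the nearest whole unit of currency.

C$23,018

With 2 periods per year: i = 0.038, n = 14.
PV = 38,800 / (1 + 0.038)^14 = 38,800 / 1.685633 = 23,018.0631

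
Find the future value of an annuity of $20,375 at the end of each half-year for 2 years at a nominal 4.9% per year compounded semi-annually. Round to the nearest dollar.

$84,544

With 2 periods per year: i = 0.0245, n = 4.
Accumulation factor s(4|0.0245) = 4.149416; FV = 20375 × 4.149416 = 84,544.3450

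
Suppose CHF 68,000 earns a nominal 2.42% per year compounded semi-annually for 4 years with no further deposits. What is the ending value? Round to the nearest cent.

i = 0.0242/2 = 0.0121 per half-year; n = 4·2 = 8.
FV = PV·(1+i)^n = 68,000 × 1.101000 = 74,868.0138

CHF 74,868.01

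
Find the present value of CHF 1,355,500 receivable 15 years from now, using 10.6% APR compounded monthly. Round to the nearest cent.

CHF 278,357.73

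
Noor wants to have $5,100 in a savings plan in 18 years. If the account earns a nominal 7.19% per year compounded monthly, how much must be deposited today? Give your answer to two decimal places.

With 12 periods per year: i = 0.00599167, n = 216.
Discount factor = (1+0.00599167)^(−216) = 0.275178; PV = 5,100 × 0.275178 = 1,403.4063

$1,403.41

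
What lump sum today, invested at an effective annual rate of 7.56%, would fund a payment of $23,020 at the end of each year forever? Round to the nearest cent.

PV = PMT / i = 23020 / 0.0756 = 304,497.3545

$304,497.35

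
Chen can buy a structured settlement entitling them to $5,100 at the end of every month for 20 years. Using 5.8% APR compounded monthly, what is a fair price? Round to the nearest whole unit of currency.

$723,465

i = 0.058/12 = 0.00483333 per month; n = 20·12 = 240.
PV = 5100 × [1 − (1+0.00483333)^(−240)] / 0.00483333 = 5100 × 141.855850 = 723,464.8360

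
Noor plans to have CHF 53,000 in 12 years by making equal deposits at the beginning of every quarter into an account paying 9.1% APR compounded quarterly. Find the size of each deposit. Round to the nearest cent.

With 4 periods per year: i = 0.02275, n = 48.
PMT = 53000 / ( [(1+0.02275)^48 − 1] / 0.02275 × (1+i) ) = 53000 / 87.393826 = 606.4502

CHF 606.45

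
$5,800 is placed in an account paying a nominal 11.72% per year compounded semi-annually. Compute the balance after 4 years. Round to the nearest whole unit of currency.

$9,147

Periodic rate i = 0.1172/2 = 0.0586; n = 4 × 2 = 8 periods.
FV = PV·(1+i)^n = 5,800 × 1.577085 = 9,147.0933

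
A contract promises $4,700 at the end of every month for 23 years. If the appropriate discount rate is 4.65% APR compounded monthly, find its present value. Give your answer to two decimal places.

Periodic rate i = 0.0465/12 = 0.003875; n = 23 × 12 = 276 periods.
PV = 4700 × [1 − (1+0.003875)^(−276)] / 0.003875 = 4700 × 169.318687 = 795,797.8275

$795,797.83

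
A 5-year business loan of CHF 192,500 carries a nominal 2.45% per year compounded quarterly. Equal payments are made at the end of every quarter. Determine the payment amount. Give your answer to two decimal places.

i = 0.0245/4 = 0.006125 per quarter; n = 5·4 = 20.
PMT = 192500 / ( [1 − (1+0.006125)^(−20)] / 0.006125 ) = 192500 / 18.769548 = 10,255.9744

CHF 10,255.97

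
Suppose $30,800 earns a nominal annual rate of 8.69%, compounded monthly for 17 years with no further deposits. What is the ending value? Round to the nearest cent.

$134,221.49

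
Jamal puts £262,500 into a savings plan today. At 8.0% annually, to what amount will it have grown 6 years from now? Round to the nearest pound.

£416,555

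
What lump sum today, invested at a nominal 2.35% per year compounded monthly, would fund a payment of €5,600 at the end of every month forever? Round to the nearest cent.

€2,859,574.47

Periodic rate i = 0.0235/12 = 0.00195833.
PV = PMT / i = 5600 / 0.00195833 = 2,859,574.4681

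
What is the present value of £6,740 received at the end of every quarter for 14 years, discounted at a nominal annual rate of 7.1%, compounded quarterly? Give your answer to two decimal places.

Periodic rate i = 0.071/4 = 0.01775; n = 14 × 4 = 56 periods.
Annuity factor a(56|0.01775) = 35.305115; PV = 6740 × 35.305115 = 237,956.4768

£237,956.48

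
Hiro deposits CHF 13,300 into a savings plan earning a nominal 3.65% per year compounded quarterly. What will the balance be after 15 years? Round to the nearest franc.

CHF 22,938

With 4 periods per year: i = 0.009125, n = 60.
13,300 × (1+0.009125)^60 = 13,300 × 1.724638 = 22,937.6843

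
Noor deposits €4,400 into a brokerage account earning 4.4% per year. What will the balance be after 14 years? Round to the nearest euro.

€8,040

FV = 4,400 × (1 + 0.044)^14 = 8,040.0668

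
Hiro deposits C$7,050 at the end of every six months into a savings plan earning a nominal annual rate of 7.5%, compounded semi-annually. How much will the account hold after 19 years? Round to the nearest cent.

i = 0.075/2 = 0.0375 per half-year; n = 19·2 = 38.
Accumulation factor s(38|0.0375) = 81.356458; FV = 7050 × 81.356458 = 573,563.0313

C$573,563.03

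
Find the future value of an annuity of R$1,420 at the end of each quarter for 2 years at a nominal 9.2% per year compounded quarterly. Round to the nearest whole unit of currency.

R$12,318

Periodic rate i = 0.092/4 = 0.023; n = 2 × 4 = 8 periods.
Accumulation factor s(8|0.023) = 8.674492; FV = 1420 × 8.674492 = 12,317.7780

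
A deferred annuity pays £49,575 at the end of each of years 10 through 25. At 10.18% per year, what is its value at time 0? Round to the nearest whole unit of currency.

PV at t=9 (ordinary 16-year annuity): 49575 × a(16|0.1018) = 49575 × 7.740573 = 383,738.8960
PV₀ = 383,738.8960 / (1+0.1018)^9 = 383,738.8960 / 2.392902 = 160,365.4877

£160,365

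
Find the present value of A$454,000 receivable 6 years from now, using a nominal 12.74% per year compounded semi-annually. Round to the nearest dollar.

A$216,384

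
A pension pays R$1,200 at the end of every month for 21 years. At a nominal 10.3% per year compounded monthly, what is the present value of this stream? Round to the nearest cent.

Periodic rate i = 0.103/12 = 0.00858333; n = 21 × 12 = 252 periods.
PV = PMT · [1 − (1+i)^(−n)] / i = 1200 · 102.984949 = 123,581.9394

R$123,581.94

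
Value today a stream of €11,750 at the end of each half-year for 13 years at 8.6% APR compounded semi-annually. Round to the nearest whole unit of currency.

€181,807

With 2 periods per year: i = 0.043, n = 26.
Annuity factor a(26|0.043) = 15.472948; PV = 11750 × 15.472948 = 181,807.1443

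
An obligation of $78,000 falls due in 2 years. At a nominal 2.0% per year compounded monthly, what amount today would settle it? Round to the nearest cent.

$74,944.07

Periodic rate i = 0.02/12 = 0.00166667; n = 2 × 12 = 24 periods.
PV = 78,000 / (1 + 0.00166667)^24 = 78,000 / 1.040776 = 74,944.0716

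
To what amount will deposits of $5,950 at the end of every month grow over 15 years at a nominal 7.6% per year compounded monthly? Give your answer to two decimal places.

Periodic rate i = 0.076/12 = 0.00633333; n = 15 × 12 = 180 periods.
Accumulation factor s(180|0.00633333) = 334.033949; FV = 5950 × 334.033949 = 1,987,501.9970

$1,987,502.00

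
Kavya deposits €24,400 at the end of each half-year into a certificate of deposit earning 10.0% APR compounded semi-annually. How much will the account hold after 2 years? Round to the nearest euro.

€105,167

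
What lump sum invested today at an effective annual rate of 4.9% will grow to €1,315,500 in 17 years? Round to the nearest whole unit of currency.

€583,321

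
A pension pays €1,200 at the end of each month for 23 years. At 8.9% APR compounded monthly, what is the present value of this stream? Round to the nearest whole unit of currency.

i = 0.089/12 = 0.00741667 per month; n = 23·12 = 276.
PV = 1200 × [1 − (1+0.00741667)^(−276)] / 0.00741667 = 1200 × 117.289791 = 140,747.7488

€140,748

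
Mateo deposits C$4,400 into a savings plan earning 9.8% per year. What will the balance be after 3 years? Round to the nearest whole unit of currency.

FV = 4,400 × (1 + 0.098)^3 = 5,824.5140

C$5,825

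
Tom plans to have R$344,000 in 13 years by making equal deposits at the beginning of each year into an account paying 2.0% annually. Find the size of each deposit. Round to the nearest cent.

R$22,973.25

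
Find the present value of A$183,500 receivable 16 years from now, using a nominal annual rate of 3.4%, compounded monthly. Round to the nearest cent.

With 12 periods per year: i = 0.00283333, n = 192.
PV = 183,500 / (1 + 0.00283333)^192 = 183,500 / 1.721560 = 106,589.3800

A$106,589.38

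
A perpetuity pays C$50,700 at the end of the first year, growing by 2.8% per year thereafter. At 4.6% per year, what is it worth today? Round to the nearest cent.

PV = D₁/(r − g) = 50700/(0.046 − 0.028) = 2,816,666.6667

C$2,816,666.67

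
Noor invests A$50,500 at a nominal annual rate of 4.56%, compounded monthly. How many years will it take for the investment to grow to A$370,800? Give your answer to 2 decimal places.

43.80 years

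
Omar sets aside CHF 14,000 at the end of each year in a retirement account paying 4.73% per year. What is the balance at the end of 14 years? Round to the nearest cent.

FV = 14000 × [(1+0.0473)^14 − 1] / 0.0473 = 14000 × 19.235375 = 269,295.2529

CHF 269,295.25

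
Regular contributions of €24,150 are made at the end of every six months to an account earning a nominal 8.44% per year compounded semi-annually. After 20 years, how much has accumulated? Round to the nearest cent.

€2,417,561.60

With 2 periods per year: i = 0.0422, n = 40.
Accumulation factor s(40|0.0422) = 100.106071; FV = 24150 × 100.106071 = 2,417,561.6040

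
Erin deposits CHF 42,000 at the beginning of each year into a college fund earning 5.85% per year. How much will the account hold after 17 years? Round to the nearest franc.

CHF 1,237,745

FV = PMT · [(1+i)^n − 1] / i × (1+i) = 42000 · 29.470124 = 1,237,745.1969
Payments are at the start of each period, so multiply by (1+i).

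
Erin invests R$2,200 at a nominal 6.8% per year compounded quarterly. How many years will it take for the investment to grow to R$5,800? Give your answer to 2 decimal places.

14.38 years

Periodic rate i = 0.068/4 = 0.017.
n = ln(5800/2200) / ln(1+0.017) = ln(2.63636) / 0.016857 = 57.5069 quarters
= 57.5069/4 years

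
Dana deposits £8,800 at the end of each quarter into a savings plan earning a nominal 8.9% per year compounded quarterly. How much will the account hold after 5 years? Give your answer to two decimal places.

£218,673.49

i = 0.089/4 = 0.02225 per quarter; n = 5·4 = 20.
FV = 8800 × [(1+0.02225)^20 − 1] / 0.02225 = 8800 × 24.849261 = 218,673.4929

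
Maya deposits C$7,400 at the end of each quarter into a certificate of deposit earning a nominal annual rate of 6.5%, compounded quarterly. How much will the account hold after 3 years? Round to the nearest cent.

With 4 periods per year: i = 0.01625, n = 12.
FV = PMT · [(1+i)^n − 1] / i = 7400 · 13.132774 = 97,182.5283

C$97,182.53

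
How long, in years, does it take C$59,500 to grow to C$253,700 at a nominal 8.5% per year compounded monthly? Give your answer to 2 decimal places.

17.12 years

Periodic rate i = 0.085/12 = 0.00708333.
(1+i)^n = 253700/59500 = 4.26387, so n = ln 4.26387 / ln 1.00708 = 205.4550 months
= 205.4550/12 years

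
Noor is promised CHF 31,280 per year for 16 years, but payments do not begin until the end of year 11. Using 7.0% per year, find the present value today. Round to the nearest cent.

CHF 150,212.73

PV at t=10 (ordinary 16-year annuity): 31280 × a(16|0.07) = 31280 × 9.446649 = 295,491.1683
PV₀ = 295,491.1683 / (1+0.07)^10 = 295,491.1683 / 1.967151 = 150,212.7262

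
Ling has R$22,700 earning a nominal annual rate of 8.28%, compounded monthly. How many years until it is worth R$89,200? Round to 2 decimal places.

16.58 years

Periodic rate i = 0.0828/12 = 0.0069.
n = ln(89200/22700) / ln(1+0.0069) = ln(3.92952) / 0.006876 = 199.0191 months
= 199.0191/12 years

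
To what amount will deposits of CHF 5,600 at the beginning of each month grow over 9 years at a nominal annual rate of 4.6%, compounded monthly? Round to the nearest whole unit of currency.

CHF 750,334

i = 0.046/12 = 0.00383333 per month; n = 9·12 = 108.
Accumulation factor s(108|0.00383333) × (1+i) = 133.988236; FV = 5600 × 133.988236 = 750,334.1221
(Beginning-of-period payments → annuity-due factor ×(1+i).)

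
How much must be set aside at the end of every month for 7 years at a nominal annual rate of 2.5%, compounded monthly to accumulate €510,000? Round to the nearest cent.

€5,561.97

Periodic rate i = 0.025/12 = 0.00208333; n = 7 × 12 = 84 periods.
FV-annuity factor = 91.694104; PMT = 510000 / 91.694104 = 5,561.9716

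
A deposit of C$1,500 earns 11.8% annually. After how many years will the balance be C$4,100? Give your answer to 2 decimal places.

n = ln(4100/1500) / ln(1+0.118) = ln(2.73333) / 0.111541 = 9.0148 years

9.01 years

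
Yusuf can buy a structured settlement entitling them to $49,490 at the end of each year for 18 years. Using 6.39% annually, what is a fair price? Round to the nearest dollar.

Annuity factor a(18|0.0639) = 10.517477; PV = 49490 × 10.517477 = 520,509.9210

$520,510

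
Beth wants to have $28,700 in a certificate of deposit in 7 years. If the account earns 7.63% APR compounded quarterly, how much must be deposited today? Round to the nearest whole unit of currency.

With 4 periods per year: i = 0.019075, n = 28.
PV = 28,700 / (1 + 0.019075)^28 = 28,700 / 1.697353 = 16,908.6823

$16,909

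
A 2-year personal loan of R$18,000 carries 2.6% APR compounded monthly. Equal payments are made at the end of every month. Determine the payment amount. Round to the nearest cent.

Periodic rate i = 0.026/12 = 0.00216667; n = 2 × 12 = 24 periods.
PMT = 18000 / ( [1 − (1+0.00216667)^(−24)] / 0.00216667 ) = 18000 / 23.362029 = 770.4810

R$770.48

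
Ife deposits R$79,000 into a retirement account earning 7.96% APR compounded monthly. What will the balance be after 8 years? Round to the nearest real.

R$149,030

i = 0.0796/12 = 0.00663333 per month; n = 8·12 = 96.
FV = PV·(1+i)^n = 79,000 × 1.886451 = 149,029.6222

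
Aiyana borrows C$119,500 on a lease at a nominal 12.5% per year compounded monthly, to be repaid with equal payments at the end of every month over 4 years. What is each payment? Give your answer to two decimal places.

C$3,176.31

With 12 periods per year: i = 0.0104167, n = 48.
Annuity-PV factor = 37.622274; PMT = 119500 / 37.622274 = 3,176.3099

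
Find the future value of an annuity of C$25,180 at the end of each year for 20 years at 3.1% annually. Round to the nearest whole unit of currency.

C$683,521

FV = 25180 × [(1+0.031)^20 − 1] / 0.031 = 25180 × 27.145378 = 683,520.6116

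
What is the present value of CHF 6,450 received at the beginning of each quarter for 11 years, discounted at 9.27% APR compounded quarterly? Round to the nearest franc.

Periodic rate i = 0.0927/4 = 0.023175; n = 11 × 4 = 44 periods.
PV = 6450 × [1 − (1+0.023175)^(−44)] / 0.023175 × (1+i) = 6450 × 28.038531 = 180,848.5239
Payments are at the start of each period, so multiply by (1+i).

CHF 180,849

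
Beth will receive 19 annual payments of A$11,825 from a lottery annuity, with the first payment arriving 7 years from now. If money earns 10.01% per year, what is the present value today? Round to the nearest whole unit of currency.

A$55,768

Value one period before first payment (t=6): 11825 × [1 − (1+0.1001)^(−19)] / 0.1001 = 11825 × 8.359382 = 98,849.6966
Discount back 6 years: 98,849.6966 × (1+0.1001)^(−6) = 98,849.6966 × 0.564166 = 55,767.6511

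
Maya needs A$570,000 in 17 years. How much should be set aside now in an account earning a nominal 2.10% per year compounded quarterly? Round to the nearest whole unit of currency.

Periodic rate i = 0.021/4 = 0.00525; n = 17 × 4 = 68 periods.
PV = 570,000 / (1 + 0.00525)^68 = 570,000 / 1.427702 = 399,242.9859

A$399,243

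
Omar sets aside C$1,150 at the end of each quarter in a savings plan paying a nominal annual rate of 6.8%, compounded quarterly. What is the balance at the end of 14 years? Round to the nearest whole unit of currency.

C$106,222

Periodic rate i = 0.068/4 = 0.017; n = 14 × 4 = 56 periods.
FV = 1150 × [(1+0.017)^56 − 1] / 0.017 = 1150 × 92.366949 = 106,221.9918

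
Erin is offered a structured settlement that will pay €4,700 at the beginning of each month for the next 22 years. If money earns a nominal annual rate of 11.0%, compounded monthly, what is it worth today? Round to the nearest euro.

€470,907

With 12 periods per year: i = 0.00916667, n = 264.
PV = 4700 × [1 − (1+0.00916667)^(−264)] / 0.00916667 × (1+i) = 4700 × 100.192928 = 470,906.7611
Payments are at the start of each period, so multiply by (1+i).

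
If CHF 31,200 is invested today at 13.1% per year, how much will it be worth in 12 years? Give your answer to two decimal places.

CHF 136,680.28

31,200 × (1+0.131)^12 = 31,200 × 4.380778 = 136,680.2779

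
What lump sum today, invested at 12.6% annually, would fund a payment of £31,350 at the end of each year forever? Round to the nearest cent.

£248,809.52

PV = PMT / i = 31350 / 0.126 = 248,809.5238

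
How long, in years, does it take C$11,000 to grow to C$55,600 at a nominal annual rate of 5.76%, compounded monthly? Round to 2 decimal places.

Periodic rate i = 0.0576/12 = 0.0048.
n = ln(55600/11000) / ln(1+0.0048) = ln(5.05455) / 0.004789 = 338.3695 months
= 338.3695/12 years

28.20 years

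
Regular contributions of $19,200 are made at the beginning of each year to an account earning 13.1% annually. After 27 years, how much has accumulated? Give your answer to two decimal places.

Accumulation factor s(27|0.131) × (1+i) = 231.073923; FV = 19200 × 231.073923 = 4,436,619.3238
(annuity-due: payments at period start, so ×(1+i).)

$4,436,619.32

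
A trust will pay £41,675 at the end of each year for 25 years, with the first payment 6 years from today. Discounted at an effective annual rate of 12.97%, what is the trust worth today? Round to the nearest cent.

Value one period before first payment (t=5): 41675 × [1 − (1+0.1297)^(−25)] / 0.1297 = 41675 × 7.344521 = 306,082.9025
PV₀ = 306,082.9025 / (1+0.1297)^5 = 306,082.9025 / 1.839991 = 166,350.2383

£166,350.24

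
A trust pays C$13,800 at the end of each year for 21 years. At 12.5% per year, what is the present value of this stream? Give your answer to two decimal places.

PV = PMT · [1 − (1+i)^(−n)] / i = 13800 · 7.325647 = 101,093.9346

C$101,093.93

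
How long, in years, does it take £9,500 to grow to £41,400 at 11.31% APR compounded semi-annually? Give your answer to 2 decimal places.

Periodic rate i = 0.1131/2 = 0.05655.
(1+i)^n = 41400/9500 = 4.35789, so n = ln 4.35789 / ln 1.05655 = 26.7591 half-years
= 26.7591/2 years

13.38 years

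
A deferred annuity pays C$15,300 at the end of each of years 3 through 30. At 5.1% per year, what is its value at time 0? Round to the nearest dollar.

C$204,132

PV at t=2 (ordinary 28-year annuity): 15300 × a(28|0.051) = 15300 × 14.737565 = 225,484.7426
PV₀ = 225,484.7426 / (1+0.051)^2 = 225,484.7426 / 1.104601 = 204,132.2999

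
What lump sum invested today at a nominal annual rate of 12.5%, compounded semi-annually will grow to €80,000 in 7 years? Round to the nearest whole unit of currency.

€34,236

Periodic rate i = 0.125/2 = 0.0625; n = 7 × 2 = 14 periods.
PV = 80,000 / (1 + 0.0625)^14 = 80,000 / 2.336712 = 34,236.1440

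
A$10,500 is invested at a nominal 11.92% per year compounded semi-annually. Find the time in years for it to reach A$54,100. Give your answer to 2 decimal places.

14.16 years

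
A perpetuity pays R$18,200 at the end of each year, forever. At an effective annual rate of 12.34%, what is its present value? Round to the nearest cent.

PV = C/r = 18200/0.1234 = 147,487.8444

R$147,487.84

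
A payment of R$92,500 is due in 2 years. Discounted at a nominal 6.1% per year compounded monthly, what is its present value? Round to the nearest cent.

With 12 periods per year: i = 0.00508333, n = 24.
PV = 92,500 / (1 + 0.00508333)^24 = 92,500 / 1.129405 = 81,901.5307

R$81,901.53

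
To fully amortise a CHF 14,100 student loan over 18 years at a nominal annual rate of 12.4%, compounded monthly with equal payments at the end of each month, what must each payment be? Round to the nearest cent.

CHF 163.44

i = 0.124/12 = 0.0103333 per month; n = 18·12 = 216.
Annuity-PV factor = 86.269381; PMT = 14100 / 86.269381 = 163.4415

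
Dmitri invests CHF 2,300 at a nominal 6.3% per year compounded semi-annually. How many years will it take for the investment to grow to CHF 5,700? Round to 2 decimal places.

14.63 years

Periodic rate i = 0.063/2 = 0.0315.
(1+i)^n = 5700/2300 = 2.47826, so n = ln 2.47826 / ln 1.0315 = 29.2628 half-years
= 29.2628/2 years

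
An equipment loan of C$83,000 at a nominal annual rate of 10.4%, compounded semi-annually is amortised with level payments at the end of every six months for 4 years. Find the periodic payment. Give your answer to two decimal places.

C$12,945.93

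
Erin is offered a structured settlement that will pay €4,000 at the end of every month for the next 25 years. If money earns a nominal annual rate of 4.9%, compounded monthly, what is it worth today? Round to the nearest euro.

€691,111

With 12 periods per year: i = 0.00408333, n = 300.
PV = 4000 × [1 − (1+0.00408333)^(−300)] / 0.00408333 = 4000 × 172.777636 = 691,110.5425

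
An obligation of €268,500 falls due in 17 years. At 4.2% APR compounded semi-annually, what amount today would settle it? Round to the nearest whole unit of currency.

With 2 periods per year: i = 0.021, n = 34.
Discount factor = (1+0.021)^(−34) = 0.493316; PV = 268,500 × 0.493316 = 132,455.2141

€132,455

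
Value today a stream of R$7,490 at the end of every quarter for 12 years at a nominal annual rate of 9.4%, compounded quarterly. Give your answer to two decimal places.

R$214,203.91

Periodic rate i = 0.094/4 = 0.0235; n = 12 × 4 = 48 periods.
Annuity factor a(48|0.0235) = 28.598653; PV = 7490 × 28.598653 = 214,203.9100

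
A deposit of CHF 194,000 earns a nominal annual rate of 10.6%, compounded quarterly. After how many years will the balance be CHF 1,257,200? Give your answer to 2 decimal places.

17.86 years

Periodic rate i = 0.106/4 = 0.0265.
(1+i)^n = 1.2572e+06/194000 = 6.48041, so n = ln 6.48041 / ln 1.0265 = 71.4505 quarters
= 71.4505/4 years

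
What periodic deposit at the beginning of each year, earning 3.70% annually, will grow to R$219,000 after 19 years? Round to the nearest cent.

PMT = 219000 / ( [(1+0.037)^19 − 1] / 0.037 × (1+i) ) = 219000 / 27.868030 = 7,858.4672

R$7,858.47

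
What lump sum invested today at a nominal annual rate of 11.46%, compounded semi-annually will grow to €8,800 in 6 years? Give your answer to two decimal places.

€4,509.25

Periodic rate i = 0.1146/2 = 0.0573; n = 6 × 2 = 12 periods.
PV = FV·(1+i)^(−n) = 8,800 × 0.512414 = 4,509.2456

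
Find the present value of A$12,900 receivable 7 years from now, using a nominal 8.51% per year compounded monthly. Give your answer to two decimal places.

A$7,125.14

With 12 periods per year: i = 0.00709167, n = 84.
Discount factor = (1+0.00709167)^(−84) = 0.552337; PV = 12,900 × 0.552337 = 7,125.1418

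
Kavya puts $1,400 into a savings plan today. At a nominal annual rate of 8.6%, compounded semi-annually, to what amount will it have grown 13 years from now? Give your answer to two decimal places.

$4,183.31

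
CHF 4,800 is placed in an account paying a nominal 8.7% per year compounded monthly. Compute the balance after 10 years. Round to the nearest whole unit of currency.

CHF 11,421

i = 0.087/12 = 0.00725 per month; n = 10·12 = 120.
FV = PV·(1+i)^n = 4,800 × 2.379431 = 11,421.2691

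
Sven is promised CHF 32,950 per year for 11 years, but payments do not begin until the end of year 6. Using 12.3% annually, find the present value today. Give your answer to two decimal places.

Value one period before first payment (t=5): 32950 × [1 − (1+0.123)^(−11)] / 0.123 = 32950 × 5.860647 = 193,108.3264
Discount back 5 years: 193,108.3264 × (1+0.123)^(−5) = 193,108.3264 × 0.559888 = 108,119.0494

CHF 108,119.05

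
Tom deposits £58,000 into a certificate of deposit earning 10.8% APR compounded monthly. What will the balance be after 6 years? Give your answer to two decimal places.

With 12 periods per year: i = 0.009, n = 72.
58,000 × (1+0.009)^72 = 58,000 × 1.906180 = 110,558.4554

£110,558.46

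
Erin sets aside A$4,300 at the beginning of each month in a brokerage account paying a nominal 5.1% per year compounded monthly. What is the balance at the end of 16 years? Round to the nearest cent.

i = 0.051/12 = 0.00425 per month; n = 16·12 = 192.
FV = PMT · [(1+i)^n − 1] / i × (1+i) = 4300 · 297.146730 = 1,277,730.9370
(Beginning-of-period payments → annuity-due factor ×(1+i).)

A$1,277,730.94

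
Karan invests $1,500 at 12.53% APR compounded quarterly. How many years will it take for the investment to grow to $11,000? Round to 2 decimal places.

Periodic rate i = 0.1253/4 = 0.031325.
n = ln(11000/1500) / ln(1+0.031325) = ln(7.33333) / 0.030844 = 64.5962 quarters
= 64.5962/4 years

16.15 years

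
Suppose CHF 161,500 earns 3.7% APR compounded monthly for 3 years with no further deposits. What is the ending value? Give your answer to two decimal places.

CHF 180,428.46

Periodic rate i = 0.037/12 = 0.00308333; n = 3 × 12 = 36 periods.
FV = PV·(1+i)^n = 161,500 × 1.117204 = 180,428.4623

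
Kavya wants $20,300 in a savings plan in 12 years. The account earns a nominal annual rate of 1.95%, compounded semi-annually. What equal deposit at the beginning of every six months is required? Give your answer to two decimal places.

Periodic rate i = 0.0195/2 = 0.00975; n = 12 × 2 = 24 periods.
FV-annuity factor × (1+i) = 27.155865; PMT = 20300 / 27.155865 = 747.5365

$747.54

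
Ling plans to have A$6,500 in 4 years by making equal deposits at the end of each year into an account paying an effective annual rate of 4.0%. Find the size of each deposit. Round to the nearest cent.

FV-annuity factor = 4.246464; PMT = 6500 / 4.246464 = 1,530.6853

A$1,530.69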